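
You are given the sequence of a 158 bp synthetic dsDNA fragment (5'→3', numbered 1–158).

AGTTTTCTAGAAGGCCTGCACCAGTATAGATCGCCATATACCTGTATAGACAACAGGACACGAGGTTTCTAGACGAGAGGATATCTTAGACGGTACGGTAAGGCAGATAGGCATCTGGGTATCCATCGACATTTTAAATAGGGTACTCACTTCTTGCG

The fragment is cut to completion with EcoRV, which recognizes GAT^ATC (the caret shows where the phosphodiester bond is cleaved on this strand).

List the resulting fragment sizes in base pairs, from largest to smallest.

The EcoRV site (GATATC) starts at position 80.
EcoRV cuts after base 3 of each site, so after position 82.
Linear molecule, 1 cut → 2 fragments:
  1–82 → 82 bp
  83–158 → 76 bp
Sorted largest to smallest: 82, 76 bp.

82, 76 bp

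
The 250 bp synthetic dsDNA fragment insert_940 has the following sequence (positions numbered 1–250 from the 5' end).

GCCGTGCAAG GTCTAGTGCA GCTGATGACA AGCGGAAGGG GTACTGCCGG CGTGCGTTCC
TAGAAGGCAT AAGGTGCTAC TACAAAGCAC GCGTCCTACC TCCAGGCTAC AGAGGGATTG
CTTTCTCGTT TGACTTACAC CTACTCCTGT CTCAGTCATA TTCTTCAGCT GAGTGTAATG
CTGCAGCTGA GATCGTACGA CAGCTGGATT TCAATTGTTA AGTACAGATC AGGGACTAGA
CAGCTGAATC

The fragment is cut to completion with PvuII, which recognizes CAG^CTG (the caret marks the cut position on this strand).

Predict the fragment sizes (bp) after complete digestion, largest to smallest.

PvuII sites (CAGCTG) start at positions 19, 166, 184, 201, 241.
PvuII cuts after base 3 of each site, so after positions 21, 168, 186, 203, 243.
Linear molecule, 5 cuts → 6 fragments:
  1–21 → 21 bp
  22–168 → 147 bp
  169–186 → 18 bp
  187–203 → 17 bp
  204–243 → 40 bp
  244–250 → 7 bp
Sorted largest to smallest: 147, 40, 21, 18, 17, 7 bp.

147, 40, 21, 18, 17, 7 bp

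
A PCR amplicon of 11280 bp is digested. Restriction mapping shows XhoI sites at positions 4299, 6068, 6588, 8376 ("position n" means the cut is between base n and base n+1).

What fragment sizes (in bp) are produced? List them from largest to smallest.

Linear molecule, 4 cuts → 5 fragments:
  4299 − 0 = 4299 bp
  6068 − 4299 = 1769 bp
  6588 − 6068 = 520 bp
  8376 − 6588 = 1788 bp
  11280 − 8376 = 2904 bp
Sorted largest to smallest: 4299, 2904, 1788, 1769, 520 bp.

4299, 2904, 1788, 1769, 520 bp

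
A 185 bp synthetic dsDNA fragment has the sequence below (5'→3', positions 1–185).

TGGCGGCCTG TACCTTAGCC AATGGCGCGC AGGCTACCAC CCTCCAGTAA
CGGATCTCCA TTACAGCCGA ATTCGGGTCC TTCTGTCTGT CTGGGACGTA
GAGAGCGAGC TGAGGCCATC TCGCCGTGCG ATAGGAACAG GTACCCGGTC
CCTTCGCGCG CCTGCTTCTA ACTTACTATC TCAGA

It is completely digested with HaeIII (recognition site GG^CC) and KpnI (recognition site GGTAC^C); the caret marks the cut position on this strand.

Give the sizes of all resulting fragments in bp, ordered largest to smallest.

HaeIII sites (GGCC) start at positions 5, 114.
HaeIII cuts after base 2 of each site, so after positions 6, 115.
The KpnI site (GGTACC) starts at position 140.
KpnI cuts after base 5 of each site (before the last base), so after position 144.
Combined cut positions: 6, 115, 144.
Linear molecule, 3 cuts → 4 fragments:
  1–6 → 6 bp
  7–115 → 109 bp
  116–144 → 29 bp
  145–185 → 41 bp
Sorted largest to smallest: 109, 41, 29, 6 bp.

109, 41, 29, 6 bp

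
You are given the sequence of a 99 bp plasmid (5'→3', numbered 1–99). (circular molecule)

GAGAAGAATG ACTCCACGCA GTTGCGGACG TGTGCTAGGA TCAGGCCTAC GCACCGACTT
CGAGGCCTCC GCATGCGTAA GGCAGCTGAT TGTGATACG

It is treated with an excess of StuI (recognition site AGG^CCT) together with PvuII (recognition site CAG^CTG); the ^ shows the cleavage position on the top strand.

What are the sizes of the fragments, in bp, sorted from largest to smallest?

StuI sites (AGGCCT) start at positions 43, 63.
StuI cuts after base 3 of each site, so after positions 45, 65.
The PvuII site (CAGCTG) starts at position 83.
PvuII cuts after base 3 of each site, so after position 85.
Combined cut positions: 45, 65, 85.
Circular molecule, 3 cuts → 3 fragments:
  46–65 → 20 bp
  66–85 → 20 bp
  86–99 then 1–45 → 14 + 45 = 59 bp
Sorted largest to smallest: 59, 20, 20 bp.

59, 20, 20 bp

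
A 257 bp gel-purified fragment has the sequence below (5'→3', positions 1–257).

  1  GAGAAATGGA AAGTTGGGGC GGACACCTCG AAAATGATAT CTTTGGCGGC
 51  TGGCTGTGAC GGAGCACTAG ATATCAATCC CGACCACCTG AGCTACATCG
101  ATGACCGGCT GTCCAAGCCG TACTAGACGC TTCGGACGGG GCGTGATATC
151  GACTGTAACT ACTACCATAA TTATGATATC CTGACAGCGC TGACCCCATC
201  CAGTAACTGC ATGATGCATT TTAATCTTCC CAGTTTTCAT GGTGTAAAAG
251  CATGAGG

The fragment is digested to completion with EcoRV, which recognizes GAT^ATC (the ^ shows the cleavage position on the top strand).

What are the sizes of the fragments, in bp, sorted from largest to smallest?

EcoRV sites (GATATC) start at positions 36, 70, 145, 175.
EcoRV cuts after base 3 of each site, so after positions 38, 72, 147, 177.
Linear molecule, 4 cuts → 5 fragments:
  1–38 → 38 bp
  39–72 → 34 bp
  73–147 → 75 bp
  148–177 → 30 bp
  178–257 → 80 bp
Sorted largest to smallest: 80, 75, 38, 34, 30 bp.

80, 75, 38, 34, 30 bp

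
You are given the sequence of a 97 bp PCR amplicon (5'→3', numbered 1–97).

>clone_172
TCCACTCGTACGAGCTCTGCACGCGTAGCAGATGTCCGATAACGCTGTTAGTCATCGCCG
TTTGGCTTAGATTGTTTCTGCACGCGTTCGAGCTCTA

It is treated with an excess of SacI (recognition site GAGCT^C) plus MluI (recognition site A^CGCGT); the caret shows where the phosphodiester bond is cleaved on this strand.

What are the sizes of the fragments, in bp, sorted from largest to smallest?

SacI sites (GAGCTC) start at positions 12, 90.
SacI cuts after base 5 of each site (before the last base), so after positions 16, 94.
MluI sites (ACGCGT) start at positions 21, 82.
MluI cuts after the first base of each site, so after positions 21, 82.
Combined cut positions: 16, 21, 82, 94.
Linear molecule, 4 cuts → 5 fragments:
  1–16 → 16 bp
  17–21 → 5 bp
  22–82 → 61 bp
  83–94 → 12 bp
  95–97 → 3 bp
Sorted largest to smallest: 61, 16, 12, 5, 3 bp.

61, 16, 12, 5, 3 bp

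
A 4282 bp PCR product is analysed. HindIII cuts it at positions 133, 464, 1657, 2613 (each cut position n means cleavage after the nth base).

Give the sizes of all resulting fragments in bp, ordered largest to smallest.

1669, 1193, 956, 331, 133 bp

Linear molecule, 4 cuts → 5 fragments:
  133 − 0 = 133 bp
  464 − 133 = 331 bp
  1657 − 464 = 1193 bp
  2613 − 1657 = 956 bp
  4282 − 2613 = 1669 bp
Sorted largest to smallest: 1669, 1193, 956, 331, 133 bp.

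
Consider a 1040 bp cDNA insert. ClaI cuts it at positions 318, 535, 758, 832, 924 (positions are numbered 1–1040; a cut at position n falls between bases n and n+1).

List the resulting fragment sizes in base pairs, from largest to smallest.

Linear molecule, 5 cuts → 6 fragments:
  318 − 0 = 318 bp
  535 − 318 = 217 bp
  758 − 535 = 223 bp
  832 − 758 = 74 bp
  924 − 832 = 92 bp
  1040 − 924 = 116 bp
Sorted largest to smallest: 318, 223, 217, 116, 92, 74 bp.

318, 223, 217, 116, 92, 74 bp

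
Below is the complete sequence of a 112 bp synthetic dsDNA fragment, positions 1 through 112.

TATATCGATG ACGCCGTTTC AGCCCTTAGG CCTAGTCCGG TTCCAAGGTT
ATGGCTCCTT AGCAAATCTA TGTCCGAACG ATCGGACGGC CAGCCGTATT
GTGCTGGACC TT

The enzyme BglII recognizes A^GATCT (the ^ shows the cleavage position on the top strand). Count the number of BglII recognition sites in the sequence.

0

No occurrence of AGATCT is present in the sequence.
BglII does not cut: 0 sites.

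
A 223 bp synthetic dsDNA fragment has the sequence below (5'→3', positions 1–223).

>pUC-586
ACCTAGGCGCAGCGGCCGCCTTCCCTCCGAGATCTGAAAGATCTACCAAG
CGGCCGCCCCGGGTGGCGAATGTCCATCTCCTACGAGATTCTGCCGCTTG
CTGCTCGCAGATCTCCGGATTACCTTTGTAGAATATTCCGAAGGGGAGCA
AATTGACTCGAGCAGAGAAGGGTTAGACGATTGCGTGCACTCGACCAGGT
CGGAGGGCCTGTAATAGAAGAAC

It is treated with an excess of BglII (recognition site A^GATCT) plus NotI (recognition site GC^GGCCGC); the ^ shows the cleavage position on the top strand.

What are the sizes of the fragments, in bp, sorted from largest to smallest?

114, 58, 17, 13, 12, 9 bp

BglII sites (AGATCT) start at positions 30, 39, 109.
BglII cuts after the first base of each site, so after positions 30, 39, 109.
NotI sites (GCGGCCGC) start at positions 12, 50.
NotI cuts after base 2 of each site, so after positions 13, 51.
Combined cut positions: 13, 30, 39, 51, 109.
Linear molecule, 5 cuts → 6 fragments:
  1–13 → 13 bp
  14–30 → 17 bp
  31–39 → 9 bp
  40–51 → 12 bp
  52–109 → 58 bp
  110–223 → 114 bp
Sorted largest to smallest: 114, 58, 17, 13, 12, 9 bp.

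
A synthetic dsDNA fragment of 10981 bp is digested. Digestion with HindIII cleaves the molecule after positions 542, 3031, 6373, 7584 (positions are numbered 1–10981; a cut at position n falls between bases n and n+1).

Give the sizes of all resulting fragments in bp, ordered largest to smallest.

Linear molecule, 4 cuts → 5 fragments:
  542 − 0 = 542 bp
  3031 − 542 = 2489 bp
  6373 − 3031 = 3342 bp
  7584 − 6373 = 1211 bp
  10981 − 7584 = 3397 bp
Sorted largest to smallest: 3397, 3342, 2489, 1211, 542 bp.

3397, 3342, 2489, 1211, 542 bp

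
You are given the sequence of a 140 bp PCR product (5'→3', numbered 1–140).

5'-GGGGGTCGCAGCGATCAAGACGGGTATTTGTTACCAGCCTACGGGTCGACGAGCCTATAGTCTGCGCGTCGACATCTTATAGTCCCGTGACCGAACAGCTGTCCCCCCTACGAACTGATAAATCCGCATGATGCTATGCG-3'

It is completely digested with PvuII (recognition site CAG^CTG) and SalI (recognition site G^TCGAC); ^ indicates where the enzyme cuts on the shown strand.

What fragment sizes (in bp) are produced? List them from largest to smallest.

The PvuII site (CAGCTG) starts at position 96.
PvuII cuts after base 3 of each site, so after position 98.
SalI sites (GTCGAC) start at positions 45, 68.
SalI cuts after the first base of each site, so after positions 45, 68.
Combined cut positions: 45, 68, 98.
Linear molecule, 3 cuts → 4 fragments:
  1–45 → 45 bp
  46–68 → 23 bp
  69–98 → 30 bp
  99–140 → 42 bp
Sorted largest to smallest: 45, 42, 30, 23 bp.

45, 42, 30, 23 bp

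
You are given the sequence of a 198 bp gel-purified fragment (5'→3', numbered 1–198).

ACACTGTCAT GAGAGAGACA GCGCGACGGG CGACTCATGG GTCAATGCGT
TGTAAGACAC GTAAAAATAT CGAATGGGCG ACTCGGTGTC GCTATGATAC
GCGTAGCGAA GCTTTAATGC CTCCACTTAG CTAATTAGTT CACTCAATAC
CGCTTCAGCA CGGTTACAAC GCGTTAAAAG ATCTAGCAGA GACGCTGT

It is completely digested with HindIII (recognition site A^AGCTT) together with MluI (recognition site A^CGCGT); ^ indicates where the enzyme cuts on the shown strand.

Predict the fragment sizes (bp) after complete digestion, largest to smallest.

99, 60, 29, 10 bp

The HindIII site (AAGCTT) starts at position 109.
HindIII cuts after the first base of each site, so after position 109.
MluI sites (ACGCGT) start at positions 99, 169.
MluI cuts after the first base of each site, so after positions 99, 169.
Combined cut positions: 99, 109, 169.
Linear molecule, 3 cuts → 4 fragments:
  1–99 → 99 bp
  100–109 → 10 bp
  110–169 → 60 bp
  170–198 → 29 bp
Sorted largest to smallest: 99, 60, 29, 10 bp.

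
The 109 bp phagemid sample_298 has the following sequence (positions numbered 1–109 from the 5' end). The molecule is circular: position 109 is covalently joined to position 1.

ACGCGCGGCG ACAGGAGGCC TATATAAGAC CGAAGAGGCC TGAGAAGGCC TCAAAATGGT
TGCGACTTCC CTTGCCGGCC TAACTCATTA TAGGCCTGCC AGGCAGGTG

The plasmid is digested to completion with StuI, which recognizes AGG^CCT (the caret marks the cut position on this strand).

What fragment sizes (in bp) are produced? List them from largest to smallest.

StuI sites (AGGCCT) start at positions 16, 36, 46, 92.
StuI cuts after base 3 of each site, so after positions 18, 38, 48, 94.
Circular molecule, 4 cuts → 4 fragments:
  19–38 → 20 bp
  39–48 → 10 bp
  49–94 → 46 bp
  95–109 then 1–18 → 15 + 18 = 33 bp
Sorted largest to smallest: 46, 33, 20, 10 bp.

46, 33, 20, 10 bp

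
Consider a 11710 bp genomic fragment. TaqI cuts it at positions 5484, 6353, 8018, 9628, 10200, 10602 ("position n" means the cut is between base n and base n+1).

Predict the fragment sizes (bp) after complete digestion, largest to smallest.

5484, 1665, 1610, 1108, 869, 572, 402 bp

Linear molecule, 6 cuts → 7 fragments:
  5484 − 0 = 5484 bp
  6353 − 5484 = 869 bp
  8018 − 6353 = 1665 bp
  9628 − 8018 = 1610 bp
  10200 − 9628 = 572 bp
  10602 − 10200 = 402 bp
  11710 − 10602 = 1108 bp
Sorted largest to smallest: 5484, 1665, 1610, 1108, 869, 572, 402 bp.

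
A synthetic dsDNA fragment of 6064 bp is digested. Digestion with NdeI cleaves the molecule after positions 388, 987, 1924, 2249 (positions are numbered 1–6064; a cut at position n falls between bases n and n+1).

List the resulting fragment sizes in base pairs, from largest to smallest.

3815, 937, 599, 388, 325 bp

Linear molecule, 4 cuts → 5 fragments:
  388 − 0 = 388 bp
  987 − 388 = 599 bp
  1924 − 987 = 937 bp
  2249 − 1924 = 325 bp
  6064 − 2249 = 3815 bp
Sorted largest to smallest: 3815, 937, 599, 388, 325 bp.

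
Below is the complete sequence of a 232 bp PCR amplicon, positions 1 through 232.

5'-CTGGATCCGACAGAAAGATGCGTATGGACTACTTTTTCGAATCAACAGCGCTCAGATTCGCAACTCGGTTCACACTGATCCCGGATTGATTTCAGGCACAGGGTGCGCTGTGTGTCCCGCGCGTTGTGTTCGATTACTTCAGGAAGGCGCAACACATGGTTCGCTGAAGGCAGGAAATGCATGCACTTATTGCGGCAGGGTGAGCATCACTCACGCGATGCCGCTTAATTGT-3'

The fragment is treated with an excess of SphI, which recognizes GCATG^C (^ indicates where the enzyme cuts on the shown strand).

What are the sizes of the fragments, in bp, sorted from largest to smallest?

The SphI site (GCATGC) starts at position 179.
SphI cuts after base 5 of each site (before the last base), so after position 183.
Linear molecule, 1 cut → 2 fragments:
  1–183 → 183 bp
  184–232 → 49 bp
Sorted largest to smallest: 183, 49 bp.

183, 49 bp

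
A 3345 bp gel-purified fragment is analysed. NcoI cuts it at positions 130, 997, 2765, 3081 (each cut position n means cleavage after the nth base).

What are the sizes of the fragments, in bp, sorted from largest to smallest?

Linear molecule, 4 cuts → 5 fragments:
  130 − 0 = 130 bp
  997 − 130 = 867 bp
  2765 − 997 = 1768 bp
  3081 − 2765 = 316 bp
  3345 − 3081 = 264 bp
Sorted largest to smallest: 1768, 867, 316, 264, 130 bp.

1768, 867, 316, 264, 130 bp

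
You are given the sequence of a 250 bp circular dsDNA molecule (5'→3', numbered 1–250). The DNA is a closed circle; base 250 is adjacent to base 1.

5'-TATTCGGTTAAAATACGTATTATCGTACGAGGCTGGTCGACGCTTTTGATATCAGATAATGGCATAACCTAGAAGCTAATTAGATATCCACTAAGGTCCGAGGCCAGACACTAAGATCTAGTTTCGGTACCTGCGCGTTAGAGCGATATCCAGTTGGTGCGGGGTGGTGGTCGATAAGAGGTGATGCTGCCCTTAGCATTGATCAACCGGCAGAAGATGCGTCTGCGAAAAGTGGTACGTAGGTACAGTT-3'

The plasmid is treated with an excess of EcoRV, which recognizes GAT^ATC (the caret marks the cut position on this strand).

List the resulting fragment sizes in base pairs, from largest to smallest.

153, 62, 35 bp

EcoRV sites (GATATC) start at positions 48, 83, 145.
EcoRV cuts after base 3 of each site, so after positions 50, 85, 147.
Circular molecule, 3 cuts → 3 fragments:
  51–85 → 35 bp
  86–147 → 62 bp
  148–250 then 1–50 → 103 + 50 = 153 bp
Sorted largest to smallest: 153, 62, 35 bp.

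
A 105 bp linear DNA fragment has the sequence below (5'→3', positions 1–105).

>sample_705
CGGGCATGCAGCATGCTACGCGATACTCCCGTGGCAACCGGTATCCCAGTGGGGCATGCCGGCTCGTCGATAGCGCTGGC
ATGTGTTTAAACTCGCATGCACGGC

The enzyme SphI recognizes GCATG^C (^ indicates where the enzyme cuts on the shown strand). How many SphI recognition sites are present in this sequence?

4

GCATGC occurs starting at positions 4, 11, 54, 95.
SphI cuts at 4 sites.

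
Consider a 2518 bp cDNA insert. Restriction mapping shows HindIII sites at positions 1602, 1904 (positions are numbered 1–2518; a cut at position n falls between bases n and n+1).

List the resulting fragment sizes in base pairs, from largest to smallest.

Linear molecule, 2 cuts → 3 fragments:
  1602 − 0 = 1602 bp
  1904 − 1602 = 302 bp
  2518 − 1904 = 614 bp
Sorted largest to smallest: 1602, 614, 302 bp.

1602, 614, 302 bp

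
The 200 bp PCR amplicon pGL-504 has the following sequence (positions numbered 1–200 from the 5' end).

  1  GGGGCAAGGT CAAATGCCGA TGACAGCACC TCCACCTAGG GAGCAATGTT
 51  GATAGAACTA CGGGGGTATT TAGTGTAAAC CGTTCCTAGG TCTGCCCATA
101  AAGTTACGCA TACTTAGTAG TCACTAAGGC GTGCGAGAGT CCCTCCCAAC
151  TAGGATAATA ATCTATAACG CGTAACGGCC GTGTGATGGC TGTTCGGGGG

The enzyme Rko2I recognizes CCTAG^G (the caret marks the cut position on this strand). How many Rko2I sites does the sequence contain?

2

CCTAGG occurs starting at positions 35, 85.
Rko2I cuts at 2 sites.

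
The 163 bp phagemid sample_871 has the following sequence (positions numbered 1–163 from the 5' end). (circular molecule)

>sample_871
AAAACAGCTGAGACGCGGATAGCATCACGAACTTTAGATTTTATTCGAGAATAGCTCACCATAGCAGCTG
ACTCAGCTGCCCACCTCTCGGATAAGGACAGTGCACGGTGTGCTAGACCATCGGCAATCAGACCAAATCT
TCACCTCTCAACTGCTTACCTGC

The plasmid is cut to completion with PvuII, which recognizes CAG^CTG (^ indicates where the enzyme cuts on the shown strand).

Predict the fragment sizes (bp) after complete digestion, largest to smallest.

94, 60, 9 bp

PvuII sites (CAGCTG) start at positions 5, 65, 74.
PvuII cuts after base 3 of each site, so after positions 7, 67, 76.
Circular molecule, 3 cuts → 3 fragments:
  8–67 → 60 bp
  68–76 → 9 bp
  77–163 then 1–7 → 87 + 7 = 94 bp
Sorted largest to smallest: 94, 60, 9 bp.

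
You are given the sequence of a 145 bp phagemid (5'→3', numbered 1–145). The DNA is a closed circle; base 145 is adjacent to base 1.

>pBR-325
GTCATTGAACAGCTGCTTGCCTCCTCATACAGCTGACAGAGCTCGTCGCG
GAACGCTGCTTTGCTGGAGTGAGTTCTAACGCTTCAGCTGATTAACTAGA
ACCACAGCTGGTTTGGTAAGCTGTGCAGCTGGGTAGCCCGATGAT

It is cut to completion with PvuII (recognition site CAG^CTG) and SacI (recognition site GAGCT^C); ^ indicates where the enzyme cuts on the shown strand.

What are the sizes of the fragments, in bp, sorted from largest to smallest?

PvuII sites (CAGCTG) start at positions 10, 30, 85, 105, 126.
PvuII cuts after base 3 of each site, so after positions 12, 32, 87, 107, 128.
The SacI site (GAGCTC) starts at position 39.
SacI cuts after base 5 of each site (before the last base), so after position 43.
Combined cut positions: 12, 32, 43, 87, 107, 128.
Circular molecule, 6 cuts → 6 fragments:
  13–32 → 20 bp
  33–43 → 11 bp
  44–87 → 44 bp
  88–107 → 20 bp
  108–128 → 21 bp
  129–145 then 1–12 → 17 + 12 = 29 bp
Sorted largest to smallest: 44, 29, 21, 20, 20, 11 bp.

44, 29, 21, 20, 20, 11 bp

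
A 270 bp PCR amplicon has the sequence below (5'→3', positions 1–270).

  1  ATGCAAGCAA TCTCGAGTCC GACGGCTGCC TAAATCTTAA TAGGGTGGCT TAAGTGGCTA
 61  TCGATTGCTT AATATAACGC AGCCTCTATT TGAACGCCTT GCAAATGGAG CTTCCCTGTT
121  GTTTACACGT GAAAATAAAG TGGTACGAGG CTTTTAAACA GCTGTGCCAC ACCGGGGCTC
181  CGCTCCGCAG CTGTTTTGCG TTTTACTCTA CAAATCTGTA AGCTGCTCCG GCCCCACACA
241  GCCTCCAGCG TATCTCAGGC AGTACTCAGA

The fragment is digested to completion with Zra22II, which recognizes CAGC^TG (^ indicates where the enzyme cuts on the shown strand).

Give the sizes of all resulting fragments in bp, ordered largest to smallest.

162, 79, 29 bp

Zra22II sites (CAGCTG) start at positions 159, 188.
Zra22II cuts after base 4 of each site, so after positions 162, 191.
Linear molecule, 2 cuts → 3 fragments:
  1–162 → 162 bp
  163–191 → 29 bp
  192–270 → 79 bp
Sorted largest to smallest: 162, 79, 29 bp.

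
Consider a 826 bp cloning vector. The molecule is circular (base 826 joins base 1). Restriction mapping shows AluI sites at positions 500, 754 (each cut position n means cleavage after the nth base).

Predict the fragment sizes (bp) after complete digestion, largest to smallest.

572, 254 bp

Circular molecule, 2 cuts → 2 fragments:
  754 − 500 = 254 bp
  wrap: 826 − 754 + 500 = 572 bp
Sorted largest to smallest: 572, 254 bp.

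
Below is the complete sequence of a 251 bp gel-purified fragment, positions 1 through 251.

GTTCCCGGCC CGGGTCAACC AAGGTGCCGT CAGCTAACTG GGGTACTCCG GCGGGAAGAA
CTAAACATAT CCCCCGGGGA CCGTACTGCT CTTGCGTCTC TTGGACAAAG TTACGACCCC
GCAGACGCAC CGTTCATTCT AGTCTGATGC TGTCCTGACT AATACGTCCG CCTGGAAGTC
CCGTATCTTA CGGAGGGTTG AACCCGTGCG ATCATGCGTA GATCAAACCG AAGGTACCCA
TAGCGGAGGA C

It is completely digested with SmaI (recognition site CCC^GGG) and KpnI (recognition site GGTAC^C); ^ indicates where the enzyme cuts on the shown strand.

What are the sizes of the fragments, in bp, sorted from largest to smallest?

SmaI sites (CCCGGG) start at positions 9, 73.
SmaI cuts after base 3 of each site, so after positions 11, 75.
The KpnI site (GGTACC) starts at position 233.
KpnI cuts after base 5 of each site (before the last base), so after position 237.
Combined cut positions: 11, 75, 237.
Linear molecule, 3 cuts → 4 fragments:
  1–11 → 11 bp
  12–75 → 64 bp
  76–237 → 162 bp
  238–251 → 14 bp
Sorted largest to smallest: 162, 64, 14, 11 bp.

162, 64, 14, 11 bp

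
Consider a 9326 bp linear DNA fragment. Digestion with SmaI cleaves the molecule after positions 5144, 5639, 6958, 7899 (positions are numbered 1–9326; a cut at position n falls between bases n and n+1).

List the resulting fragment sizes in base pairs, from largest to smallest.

5144, 1427, 1319, 941, 495 bp

Linear molecule, 4 cuts → 5 fragments:
  5144 − 0 = 5144 bp
  5639 − 5144 = 495 bp
  6958 − 5639 = 1319 bp
  7899 − 6958 = 941 bp
  9326 − 7899 = 1427 bp
Sorted largest to smallest: 5144, 1427, 1319, 941, 495 bp.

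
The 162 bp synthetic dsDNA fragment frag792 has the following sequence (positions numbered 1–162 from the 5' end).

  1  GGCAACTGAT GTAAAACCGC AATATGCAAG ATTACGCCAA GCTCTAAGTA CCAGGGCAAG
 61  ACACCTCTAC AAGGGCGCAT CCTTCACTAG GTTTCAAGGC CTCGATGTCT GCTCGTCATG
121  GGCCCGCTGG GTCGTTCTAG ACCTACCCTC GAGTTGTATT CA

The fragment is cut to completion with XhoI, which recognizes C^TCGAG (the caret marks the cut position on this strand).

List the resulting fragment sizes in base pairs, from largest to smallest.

148, 14 bp

The XhoI site (CTCGAG) starts at position 148.
XhoI cuts after the first base of each site, so after position 148.
Linear molecule, 1 cut → 2 fragments:
  1–148 → 148 bp
  149–162 → 14 bp
Sorted largest to smallest: 148, 14 bp.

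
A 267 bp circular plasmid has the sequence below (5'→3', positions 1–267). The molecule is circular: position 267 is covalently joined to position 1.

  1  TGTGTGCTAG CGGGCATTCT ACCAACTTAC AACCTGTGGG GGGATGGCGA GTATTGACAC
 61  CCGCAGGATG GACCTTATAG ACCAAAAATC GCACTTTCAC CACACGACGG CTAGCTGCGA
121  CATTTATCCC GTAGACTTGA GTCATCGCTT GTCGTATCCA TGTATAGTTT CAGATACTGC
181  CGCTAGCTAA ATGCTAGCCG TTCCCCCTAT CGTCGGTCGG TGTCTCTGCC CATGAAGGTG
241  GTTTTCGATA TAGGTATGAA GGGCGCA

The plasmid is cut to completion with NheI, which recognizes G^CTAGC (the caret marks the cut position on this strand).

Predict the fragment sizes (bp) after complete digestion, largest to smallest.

NheI sites (GCTAGC) start at positions 6, 110, 182, 193.
NheI cuts after the first base of each site, so after positions 6, 110, 182, 193.
Circular molecule, 4 cuts → 4 fragments:
  7–110 → 104 bp
  111–182 → 72 bp
  183–193 → 11 bp
  194–267 then 1–6 → 74 + 6 = 80 bp
Sorted largest to smallest: 104, 80, 72, 11 bp.

104, 80, 72, 11 bp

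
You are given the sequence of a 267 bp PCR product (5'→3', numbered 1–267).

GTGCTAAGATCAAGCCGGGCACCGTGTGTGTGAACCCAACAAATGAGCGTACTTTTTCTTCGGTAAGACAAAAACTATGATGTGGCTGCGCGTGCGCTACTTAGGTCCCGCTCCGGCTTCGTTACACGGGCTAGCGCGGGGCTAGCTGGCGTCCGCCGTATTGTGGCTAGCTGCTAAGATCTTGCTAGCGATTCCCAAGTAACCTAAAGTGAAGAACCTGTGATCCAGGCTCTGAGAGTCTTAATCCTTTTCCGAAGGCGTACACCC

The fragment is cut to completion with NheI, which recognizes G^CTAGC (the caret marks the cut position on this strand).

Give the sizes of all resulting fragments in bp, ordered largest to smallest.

130, 83, 25, 18, 11 bp

NheI sites (GCTAGC) start at positions 130, 141, 166, 184.
NheI cuts after the first base of each site, so after positions 130, 141, 166, 184.
Linear molecule, 4 cuts → 5 fragments:
  1–130 → 130 bp
  131–141 → 11 bp
  142–166 → 25 bp
  167–184 → 18 bp
  185–267 → 83 bp
Sorted largest to smallest: 130, 83, 25, 18, 11 bp.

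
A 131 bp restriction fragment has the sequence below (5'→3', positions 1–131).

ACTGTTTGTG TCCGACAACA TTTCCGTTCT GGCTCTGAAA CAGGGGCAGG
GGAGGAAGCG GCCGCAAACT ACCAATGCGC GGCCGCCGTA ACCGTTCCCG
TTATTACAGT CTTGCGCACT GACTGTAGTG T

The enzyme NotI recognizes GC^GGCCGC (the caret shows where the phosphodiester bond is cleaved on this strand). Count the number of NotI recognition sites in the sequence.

GCGGCCGC occurs starting at positions 58, 79.
NotI cuts at 2 sites.

2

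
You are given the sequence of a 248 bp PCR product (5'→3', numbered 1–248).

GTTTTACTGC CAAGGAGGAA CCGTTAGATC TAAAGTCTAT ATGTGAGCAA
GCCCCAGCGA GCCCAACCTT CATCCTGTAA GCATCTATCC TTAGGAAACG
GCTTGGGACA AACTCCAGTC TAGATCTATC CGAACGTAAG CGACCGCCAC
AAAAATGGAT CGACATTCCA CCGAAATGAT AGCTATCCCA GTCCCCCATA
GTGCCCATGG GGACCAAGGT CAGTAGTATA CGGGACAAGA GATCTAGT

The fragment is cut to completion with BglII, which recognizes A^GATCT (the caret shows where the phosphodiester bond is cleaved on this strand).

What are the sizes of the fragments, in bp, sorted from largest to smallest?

BglII sites (AGATCT) start at positions 26, 122, 240.
BglII cuts after the first base of each site, so after positions 26, 122, 240.
Linear molecule, 3 cuts → 4 fragments:
  1–26 → 26 bp
  27–122 → 96 bp
  123–240 → 118 bp
  241–248 → 8 bp
Sorted largest to smallest: 118, 96, 26, 8 bp.

118, 96, 26, 8 bp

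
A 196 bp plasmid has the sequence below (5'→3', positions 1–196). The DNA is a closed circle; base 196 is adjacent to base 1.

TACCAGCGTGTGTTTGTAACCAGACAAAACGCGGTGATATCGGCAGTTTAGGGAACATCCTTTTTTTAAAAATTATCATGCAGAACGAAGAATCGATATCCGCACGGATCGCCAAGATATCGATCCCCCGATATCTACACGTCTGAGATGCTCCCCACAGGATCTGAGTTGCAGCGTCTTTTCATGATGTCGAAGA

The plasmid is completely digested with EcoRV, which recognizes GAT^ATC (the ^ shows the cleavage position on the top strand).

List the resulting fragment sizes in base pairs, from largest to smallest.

102, 59, 21, 14 bp

EcoRV sites (GATATC) start at positions 36, 95, 116, 130.
EcoRV cuts after base 3 of each site, so after positions 38, 97, 118, 132.
Circular molecule, 4 cuts → 4 fragments:
  39–97 → 59 bp
  98–118 → 21 bp
  119–132 → 14 bp
  133–196 then 1–38 → 64 + 38 = 102 bp
Sorted largest to smallest: 102, 59, 21, 14 bp.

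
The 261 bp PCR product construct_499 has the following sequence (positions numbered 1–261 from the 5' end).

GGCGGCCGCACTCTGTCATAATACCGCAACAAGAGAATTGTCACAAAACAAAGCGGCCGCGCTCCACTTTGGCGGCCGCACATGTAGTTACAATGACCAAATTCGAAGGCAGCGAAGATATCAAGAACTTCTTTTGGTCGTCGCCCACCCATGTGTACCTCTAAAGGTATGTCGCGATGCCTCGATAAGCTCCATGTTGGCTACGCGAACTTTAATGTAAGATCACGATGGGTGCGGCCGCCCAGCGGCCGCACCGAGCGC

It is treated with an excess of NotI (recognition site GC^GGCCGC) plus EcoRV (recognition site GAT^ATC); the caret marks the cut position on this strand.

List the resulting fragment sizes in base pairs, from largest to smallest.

116, 51, 46, 19, 15, 11, 3 bp

NotI sites (GCGGCCGC) start at positions 2, 53, 72, 234, 245.
NotI cuts after base 2 of each site, so after positions 3, 54, 73, 235, 246.
The EcoRV site (GATATC) starts at position 117.
EcoRV cuts after base 3 of each site, so after position 119.
Combined cut positions: 3, 54, 73, 119, 235, 246.
Linear molecule, 6 cuts → 7 fragments:
  1–3 → 3 bp
  4–54 → 51 bp
  55–73 → 19 bp
  74–119 → 46 bp
  120–235 → 116 bp
  236–246 → 11 bp
  247–261 → 15 bp
Sorted largest to smallest: 116, 51, 46, 19, 15, 11, 3 bp.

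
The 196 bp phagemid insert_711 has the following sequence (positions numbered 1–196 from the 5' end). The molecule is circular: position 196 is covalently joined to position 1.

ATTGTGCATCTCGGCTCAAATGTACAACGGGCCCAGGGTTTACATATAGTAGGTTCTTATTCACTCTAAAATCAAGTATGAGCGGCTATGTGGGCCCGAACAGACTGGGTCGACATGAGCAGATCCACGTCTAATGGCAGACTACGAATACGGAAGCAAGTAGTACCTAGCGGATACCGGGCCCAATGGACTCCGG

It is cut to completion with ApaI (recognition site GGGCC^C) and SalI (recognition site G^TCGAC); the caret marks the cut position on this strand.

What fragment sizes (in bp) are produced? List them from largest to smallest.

ApaI sites (GGGCCC) start at positions 29, 92, 179.
ApaI cuts after base 5 of each site (before the last base), so after positions 33, 96, 183.
The SalI site (GTCGAC) starts at position 109.
SalI cuts after the first base of each site, so after position 109.
Combined cut positions: 33, 96, 109, 183.
Circular molecule, 4 cuts → 4 fragments:
  34–96 → 63 bp
  97–109 → 13 bp
  110–183 → 74 bp
  184–196 then 1–33 → 13 + 33 = 46 bp
Sorted largest to smallest: 74, 63, 46, 13 bp.

74, 63, 46, 13 bp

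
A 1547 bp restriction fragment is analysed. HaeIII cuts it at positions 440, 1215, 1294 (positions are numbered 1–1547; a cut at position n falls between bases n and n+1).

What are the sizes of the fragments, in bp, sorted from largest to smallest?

Linear molecule, 3 cuts → 4 fragments:
  440 − 0 = 440 bp
  1215 − 440 = 775 bp
  1294 − 1215 = 79 bp
  1547 − 1294 = 253 bp
Sorted largest to smallest: 775, 440, 253, 79 bp.

775, 440, 253, 79 bp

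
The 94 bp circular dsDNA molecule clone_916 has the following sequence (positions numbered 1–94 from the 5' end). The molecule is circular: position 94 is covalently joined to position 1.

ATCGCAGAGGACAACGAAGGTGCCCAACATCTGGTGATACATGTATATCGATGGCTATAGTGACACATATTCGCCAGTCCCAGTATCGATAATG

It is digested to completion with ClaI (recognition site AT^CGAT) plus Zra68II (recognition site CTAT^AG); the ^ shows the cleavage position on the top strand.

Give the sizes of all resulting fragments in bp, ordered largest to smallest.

ClaI sites (ATCGAT) start at positions 47, 85.
ClaI cuts after base 2 of each site, so after positions 48, 86.
The Zra68II site (CTATAG) starts at position 55.
Zra68II cuts after base 4 of each site, so after position 58.
Combined cut positions: 48, 58, 86.
Circular molecule, 3 cuts → 3 fragments:
  49–58 → 10 bp
  59–86 → 28 bp
  87–94 then 1–48 → 8 + 48 = 56 bp
Sorted largest to smallest: 56, 28, 10 bp.

56, 28, 10 bp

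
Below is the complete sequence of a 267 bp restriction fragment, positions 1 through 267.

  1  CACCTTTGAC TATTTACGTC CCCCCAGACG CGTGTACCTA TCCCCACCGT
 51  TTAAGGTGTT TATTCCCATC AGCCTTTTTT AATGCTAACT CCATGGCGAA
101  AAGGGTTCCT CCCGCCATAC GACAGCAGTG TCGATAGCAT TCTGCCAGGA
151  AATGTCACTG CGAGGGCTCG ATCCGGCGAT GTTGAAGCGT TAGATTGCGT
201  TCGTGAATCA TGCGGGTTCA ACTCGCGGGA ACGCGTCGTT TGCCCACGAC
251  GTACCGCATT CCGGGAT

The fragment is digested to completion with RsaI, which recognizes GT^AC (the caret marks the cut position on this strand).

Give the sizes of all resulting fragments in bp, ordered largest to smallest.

217, 35, 15 bp

RsaI sites (GTAC) start at positions 34, 251.
RsaI cuts after base 2 of each site, so after positions 35, 252.
Linear molecule, 2 cuts → 3 fragments:
  1–35 → 35 bp
  36–252 → 217 bp
  253–267 → 15 bp
Sorted largest to smallest: 217, 35, 15 bp.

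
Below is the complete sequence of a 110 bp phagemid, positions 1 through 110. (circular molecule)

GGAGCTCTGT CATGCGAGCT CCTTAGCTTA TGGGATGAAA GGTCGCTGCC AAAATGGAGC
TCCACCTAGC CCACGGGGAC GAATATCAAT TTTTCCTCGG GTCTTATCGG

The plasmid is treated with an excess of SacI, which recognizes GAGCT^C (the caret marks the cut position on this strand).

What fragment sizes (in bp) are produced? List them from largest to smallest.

55, 41, 14 bp

SacI sites (GAGCTC) start at positions 2, 16, 57.
SacI cuts after base 5 of each site (before the last base), so after positions 6, 20, 61.
Circular molecule, 3 cuts → 3 fragments:
  7–20 → 14 bp
  21–61 → 41 bp
  62–110 then 1–6 → 49 + 6 = 55 bp
Sorted largest to smallest: 55, 41, 14 bp.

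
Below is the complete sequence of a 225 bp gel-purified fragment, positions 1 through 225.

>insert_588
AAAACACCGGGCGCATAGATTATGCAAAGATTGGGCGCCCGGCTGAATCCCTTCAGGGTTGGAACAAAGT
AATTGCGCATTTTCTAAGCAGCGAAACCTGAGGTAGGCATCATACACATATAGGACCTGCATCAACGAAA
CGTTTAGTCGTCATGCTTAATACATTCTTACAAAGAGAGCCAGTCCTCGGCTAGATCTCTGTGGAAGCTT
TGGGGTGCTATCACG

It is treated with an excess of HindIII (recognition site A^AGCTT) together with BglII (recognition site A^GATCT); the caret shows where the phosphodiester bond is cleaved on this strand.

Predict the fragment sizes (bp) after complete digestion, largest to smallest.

The HindIII site (AAGCTT) starts at position 205.
HindIII cuts after the first base of each site, so after position 205.
The BglII site (AGATCT) starts at position 193.
BglII cuts after the first base of each site, so after position 193.
Combined cut positions: 193, 205.
Linear molecule, 2 cuts → 3 fragments:
  1–193 → 193 bp
  194–205 → 12 bp
  206–225 → 20 bp
Sorted largest to smallest: 193, 20, 12 bp.

193, 20, 12 bp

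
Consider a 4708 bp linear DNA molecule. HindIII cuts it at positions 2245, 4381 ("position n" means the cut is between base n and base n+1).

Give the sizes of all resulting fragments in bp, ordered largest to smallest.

Linear molecule, 2 cuts → 3 fragments:
  2245 − 0 = 2245 bp
  4381 − 2245 = 2136 bp
  4708 − 4381 = 327 bp
Sorted largest to smallest: 2245, 2136, 327 bp.

2245, 2136, 327 bp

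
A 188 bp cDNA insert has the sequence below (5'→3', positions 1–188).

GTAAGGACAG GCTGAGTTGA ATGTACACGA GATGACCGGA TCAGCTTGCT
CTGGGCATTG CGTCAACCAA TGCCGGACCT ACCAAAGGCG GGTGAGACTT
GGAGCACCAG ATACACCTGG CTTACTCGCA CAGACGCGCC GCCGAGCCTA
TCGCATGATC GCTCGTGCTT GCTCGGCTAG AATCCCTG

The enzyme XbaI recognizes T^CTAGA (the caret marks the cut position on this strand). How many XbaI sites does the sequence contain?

No occurrence of TCTAGA is present in the sequence.
XbaI does not cut: 0 sites.

0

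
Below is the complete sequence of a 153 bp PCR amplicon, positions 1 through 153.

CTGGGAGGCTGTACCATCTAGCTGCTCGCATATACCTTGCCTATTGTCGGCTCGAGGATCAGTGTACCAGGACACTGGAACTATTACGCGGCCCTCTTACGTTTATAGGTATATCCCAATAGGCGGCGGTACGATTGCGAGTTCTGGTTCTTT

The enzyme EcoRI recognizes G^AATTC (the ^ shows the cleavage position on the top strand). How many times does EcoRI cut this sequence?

No occurrence of GAATTC is present in the sequence.
EcoRI does not cut: 0 sites.

0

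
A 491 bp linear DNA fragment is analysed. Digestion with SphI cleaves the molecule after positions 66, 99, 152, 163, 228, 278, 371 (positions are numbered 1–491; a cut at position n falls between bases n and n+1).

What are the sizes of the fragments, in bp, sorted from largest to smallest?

120, 93, 66, 65, 53, 50, 33, 11 bp

Linear molecule, 7 cuts → 8 fragments:
  66 − 0 = 66 bp
  99 − 66 = 33 bp
  152 − 99 = 53 bp
  163 − 152 = 11 bp
  228 − 163 = 65 bp
  278 − 228 = 50 bp
  371 − 278 = 93 bp
  491 − 371 = 120 bp
Sorted largest to smallest: 120, 93, 66, 65, 53, 50, 33, 11 bp.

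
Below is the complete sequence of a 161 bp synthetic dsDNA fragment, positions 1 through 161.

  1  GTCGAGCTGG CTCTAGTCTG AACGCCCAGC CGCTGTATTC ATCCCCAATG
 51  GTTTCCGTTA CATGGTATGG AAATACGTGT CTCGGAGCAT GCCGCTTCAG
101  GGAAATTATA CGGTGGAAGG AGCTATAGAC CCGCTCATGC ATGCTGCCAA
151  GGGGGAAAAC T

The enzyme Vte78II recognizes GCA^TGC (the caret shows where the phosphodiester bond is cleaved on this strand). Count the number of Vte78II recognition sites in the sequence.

GCATGC occurs starting at positions 87, 139.
Vte78II cuts at 2 sites.

2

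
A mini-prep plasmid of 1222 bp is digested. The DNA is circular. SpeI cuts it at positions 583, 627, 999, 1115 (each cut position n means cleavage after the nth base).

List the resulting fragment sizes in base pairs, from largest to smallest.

Circular molecule, 4 cuts → 4 fragments:
  627 − 583 = 44 bp
  999 − 627 = 372 bp
  1115 − 999 = 116 bp
  wrap: 1222 − 1115 + 583 = 690 bp
Sorted largest to smallest: 690, 372, 116, 44 bp.

690, 372, 116, 44 bp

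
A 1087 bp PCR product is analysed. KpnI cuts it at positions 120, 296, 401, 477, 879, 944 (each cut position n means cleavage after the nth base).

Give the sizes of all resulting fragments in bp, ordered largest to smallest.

402, 176, 143, 120, 105, 76, 65 bp

Linear molecule, 6 cuts → 7 fragments:
  120 − 0 = 120 bp
  296 − 120 = 176 bp
  401 − 296 = 105 bp
  477 − 401 = 76 bp
  879 − 477 = 402 bp
  944 − 879 = 65 bp
  1087 − 944 = 143 bp
Sorted largest to smallest: 402, 176, 143, 120, 105, 76, 65 bp.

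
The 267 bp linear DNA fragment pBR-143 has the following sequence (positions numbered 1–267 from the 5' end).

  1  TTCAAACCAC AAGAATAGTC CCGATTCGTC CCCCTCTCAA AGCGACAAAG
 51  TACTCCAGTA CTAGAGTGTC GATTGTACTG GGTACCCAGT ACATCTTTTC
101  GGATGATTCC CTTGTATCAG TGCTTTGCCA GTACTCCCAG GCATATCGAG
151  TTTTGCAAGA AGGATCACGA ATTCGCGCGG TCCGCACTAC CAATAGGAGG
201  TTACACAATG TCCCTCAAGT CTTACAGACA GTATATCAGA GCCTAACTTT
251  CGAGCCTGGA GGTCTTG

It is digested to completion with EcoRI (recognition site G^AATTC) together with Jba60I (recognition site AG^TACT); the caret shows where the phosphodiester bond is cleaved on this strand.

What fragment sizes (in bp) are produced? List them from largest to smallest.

The EcoRI site (GAATTC) starts at position 169.
EcoRI cuts after the first base of each site, so after position 169.
Jba60I sites (AGTACT) start at positions 49, 57, 130.
Jba60I cuts after base 2 of each site, so after positions 50, 58, 131.
Combined cut positions: 50, 58, 131, 169.
Linear molecule, 4 cuts → 5 fragments:
  1–50 → 50 bp
  51–58 → 8 bp
  59–131 → 73 bp
  132–169 → 38 bp
  170–267 → 98 bp
Sorted largest to smallest: 98, 73, 50, 38, 8 bp.

98, 73, 50, 38, 8 bp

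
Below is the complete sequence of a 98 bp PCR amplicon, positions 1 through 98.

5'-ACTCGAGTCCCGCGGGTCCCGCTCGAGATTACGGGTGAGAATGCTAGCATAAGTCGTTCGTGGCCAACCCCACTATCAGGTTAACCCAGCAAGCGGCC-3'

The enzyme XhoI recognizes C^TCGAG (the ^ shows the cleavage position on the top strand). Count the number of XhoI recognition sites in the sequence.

CTCGAG occurs starting at positions 2, 22.
XhoI cuts at 2 sites.

2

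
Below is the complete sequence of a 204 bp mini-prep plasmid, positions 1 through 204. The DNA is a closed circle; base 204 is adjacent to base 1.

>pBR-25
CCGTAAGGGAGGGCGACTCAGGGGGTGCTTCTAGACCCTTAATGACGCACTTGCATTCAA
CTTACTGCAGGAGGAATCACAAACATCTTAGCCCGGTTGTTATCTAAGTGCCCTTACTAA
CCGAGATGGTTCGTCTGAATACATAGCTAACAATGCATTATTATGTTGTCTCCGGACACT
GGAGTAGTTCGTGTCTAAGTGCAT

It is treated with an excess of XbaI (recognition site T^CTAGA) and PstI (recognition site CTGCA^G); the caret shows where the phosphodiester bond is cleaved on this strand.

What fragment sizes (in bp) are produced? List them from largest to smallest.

165, 39 bp

The XbaI site (TCTAGA) starts at position 30.
XbaI cuts after the first base of each site, so after position 30.
The PstI site (CTGCAG) starts at position 65.
PstI cuts after base 5 of each site (before the last base), so after position 69.
Combined cut positions: 30, 69.
Circular molecule, 2 cuts → 2 fragments:
  31–69 → 39 bp
  70–204 then 1–30 → 135 + 30 = 165 bp
Sorted largest to smallest: 165, 39 bp.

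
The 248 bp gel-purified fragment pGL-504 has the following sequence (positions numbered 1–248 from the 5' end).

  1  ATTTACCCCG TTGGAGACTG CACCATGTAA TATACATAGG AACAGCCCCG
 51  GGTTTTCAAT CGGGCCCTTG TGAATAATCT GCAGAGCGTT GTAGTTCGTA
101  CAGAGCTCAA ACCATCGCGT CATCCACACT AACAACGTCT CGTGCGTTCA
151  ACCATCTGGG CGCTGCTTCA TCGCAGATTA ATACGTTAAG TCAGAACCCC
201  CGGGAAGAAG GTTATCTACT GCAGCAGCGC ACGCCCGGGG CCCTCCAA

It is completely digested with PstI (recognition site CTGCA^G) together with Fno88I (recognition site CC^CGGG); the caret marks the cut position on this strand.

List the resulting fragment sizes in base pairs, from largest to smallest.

117, 48, 35, 23, 13, 12 bp

PstI sites (CTGCAG) start at positions 79, 219.
PstI cuts after base 5 of each site (before the last base), so after positions 83, 223.
Fno88I sites (CCCGGG) start at positions 47, 199, 234.
Fno88I cuts after base 2 of each site, so after positions 48, 200, 235.
Combined cut positions: 48, 83, 200, 223, 235.
Linear molecule, 5 cuts → 6 fragments:
  1–48 → 48 bp
  49–83 → 35 bp
  84–200 → 117 bp
  201–223 → 23 bp
  224–235 → 12 bp
  236–248 → 13 bp
Sorted largest to smallest: 117, 48, 35, 23, 13, 12 bp.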